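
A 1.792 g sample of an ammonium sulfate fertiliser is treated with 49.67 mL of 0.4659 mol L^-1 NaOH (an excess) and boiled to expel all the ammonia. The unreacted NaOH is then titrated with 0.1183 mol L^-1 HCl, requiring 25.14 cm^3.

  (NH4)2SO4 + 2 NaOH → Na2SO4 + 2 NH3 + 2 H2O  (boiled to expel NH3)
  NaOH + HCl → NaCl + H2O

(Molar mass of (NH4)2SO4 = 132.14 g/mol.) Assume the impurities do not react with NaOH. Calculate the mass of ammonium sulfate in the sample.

n(NaOH) added = 0.04967 × 0.4659 = 0.02314 mol
n(HCl) used in back-titration = 0.02514 × 0.1183 = 2.974 × 10^-3 mol
n(NaOH) left over = 2.974 × 10^-3 mol (1:1 ratio)
n(NaOH) consumed by analyte = 0.02314 − 2.974 × 10^-3 = 0.02017 mol
From the 1:2 ratio, n((NH4)2SO4) = 1/2 × 0.02017 = 0.01008 mol
mass of (NH4)2SO4 = 0.01008 × 132.14 = 1.332 g

1.332 g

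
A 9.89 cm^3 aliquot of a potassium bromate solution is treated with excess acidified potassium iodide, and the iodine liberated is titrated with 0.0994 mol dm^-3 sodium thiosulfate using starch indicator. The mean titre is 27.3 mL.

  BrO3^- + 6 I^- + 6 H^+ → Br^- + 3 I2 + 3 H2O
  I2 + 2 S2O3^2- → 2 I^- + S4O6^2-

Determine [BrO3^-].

0.0457 mol/L

n(S2O3^2-) = 0.0273 × 0.0994 = 2.71 × 10^-3 mol
n(I2) = n(S2O3^2-)/2 = 1.36 × 10^-3 mol
From the 1:3 ratio, n(BrO3^-) in the aliquot = 1/3 × 1.36 × 10^-3 = 4.52 × 10^-4 mol
[BrO3^-] = 4.52 × 10^-4 / 0.00989 = 0.0457 mol/L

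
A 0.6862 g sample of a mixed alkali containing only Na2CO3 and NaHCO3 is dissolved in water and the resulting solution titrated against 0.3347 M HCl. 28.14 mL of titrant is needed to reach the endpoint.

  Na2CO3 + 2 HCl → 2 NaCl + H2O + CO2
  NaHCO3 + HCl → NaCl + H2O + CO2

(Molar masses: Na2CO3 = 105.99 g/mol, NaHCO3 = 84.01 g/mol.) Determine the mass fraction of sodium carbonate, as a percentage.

n(HCl) = 0.02814 × 0.3347 = 9.418 × 10^-3 mol
Let x = n(Na2CO3), y = n(NaHCO3).
Titrant: 2x + 1y = 9.418 × 10^-3;  mass: 105.99x + 84.01y = 0.6862
Solving, x = 1.693 × 10^-3 mol, y = 6.032 × 10^-3 mol
mass of Na2CO3 = 1.693 × 10^-3 × 105.99 = 0.1795 g
% Na2CO3 = 0.1795 / 0.6862 × 100 = 26.16 %

26.16 %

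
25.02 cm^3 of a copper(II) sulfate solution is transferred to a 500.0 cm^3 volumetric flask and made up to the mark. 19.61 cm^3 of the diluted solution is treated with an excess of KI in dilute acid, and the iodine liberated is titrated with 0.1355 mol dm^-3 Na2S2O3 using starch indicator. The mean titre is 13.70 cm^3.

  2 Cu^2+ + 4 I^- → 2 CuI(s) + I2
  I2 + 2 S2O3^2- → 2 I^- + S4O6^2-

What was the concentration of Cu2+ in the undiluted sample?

1.892 mol/L

n(S2O3^2-) = 0.01370 × 0.1355 = 1.856 × 10^-3 mol
n(I2) = n(S2O3^2-)/2 = 9.282 × 10^-4 mol
From the 2:1 ratio, n(Cu2+) in the aliquot = 2/1 × 9.282 × 10^-4 = 1.856 × 10^-3 mol
[Cu2+]_dilute = 1.856 × 10^-3 / 0.01961 = 0.09466 mol/L
[Cu2+]_original = 0.09466 × 500.0/25.02 = 1.892 mol/L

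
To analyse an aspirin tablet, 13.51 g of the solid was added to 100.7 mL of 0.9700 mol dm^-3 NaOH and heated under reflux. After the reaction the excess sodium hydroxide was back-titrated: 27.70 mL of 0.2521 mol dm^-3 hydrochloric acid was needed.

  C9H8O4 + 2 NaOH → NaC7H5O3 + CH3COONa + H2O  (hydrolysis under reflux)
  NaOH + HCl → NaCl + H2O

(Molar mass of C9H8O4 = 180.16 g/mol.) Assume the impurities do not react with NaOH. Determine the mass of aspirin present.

8.170 g

n(NaOH) added = 0.1007 × 0.9700 = 0.09768 mol
n(HCl) used in back-titration = 0.02770 × 0.2521 = 6.983 × 10^-3 mol
n(NaOH) left over = 6.983 × 10^-3 mol (1:1 ratio)
n(NaOH) consumed by analyte = 0.09768 − 6.983 × 10^-3 = 0.09070 mol
From the 1:2 ratio, n(C9H8O4) = 1/2 × 0.09070 = 0.04535 mol
mass of C9H8O4 = 0.04535 × 180.16 = 8.170 g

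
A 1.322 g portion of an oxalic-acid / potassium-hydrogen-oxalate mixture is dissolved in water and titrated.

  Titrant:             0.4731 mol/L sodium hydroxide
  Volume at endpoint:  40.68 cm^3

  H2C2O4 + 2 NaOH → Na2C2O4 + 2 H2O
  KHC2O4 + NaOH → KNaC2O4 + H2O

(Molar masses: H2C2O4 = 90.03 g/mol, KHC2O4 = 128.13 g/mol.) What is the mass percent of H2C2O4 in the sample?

n(NaOH) = 0.04068 × 0.4731 = 0.01925 mol
Let x = n(H2C2O4), y = n(KHC2O4).
Titrant: 2x + 1y = 0.01925;  mass: 90.03x + 128.13y = 1.322
Solving, x = 6.882 × 10^-3 mol, y = 5.482 × 10^-3 mol
mass of H2C2O4 = 6.882 × 10^-3 × 90.03 = 0.6196 g
% H2C2O4 = 0.6196 / 1.322 × 100 = 46.87 %

46.87 %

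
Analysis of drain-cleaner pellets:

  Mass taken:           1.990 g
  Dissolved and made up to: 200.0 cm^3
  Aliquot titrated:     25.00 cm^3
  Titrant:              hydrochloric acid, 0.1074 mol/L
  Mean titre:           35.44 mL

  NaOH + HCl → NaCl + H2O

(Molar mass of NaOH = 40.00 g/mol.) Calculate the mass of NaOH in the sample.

1.218 g

n(HCl) per titration = 0.03544 × 0.1074 = 3.806 × 10^-3 mol
n(NaOH) in each aliquot = 3.806 × 10^-3 mol (1:1 ratio)
n(NaOH) in the whole flask = 3.806 × 10^-3 × 200.0/25.00 = 0.03045 mol
mass of NaOH = 0.03045 × 40.00 = 1.218 g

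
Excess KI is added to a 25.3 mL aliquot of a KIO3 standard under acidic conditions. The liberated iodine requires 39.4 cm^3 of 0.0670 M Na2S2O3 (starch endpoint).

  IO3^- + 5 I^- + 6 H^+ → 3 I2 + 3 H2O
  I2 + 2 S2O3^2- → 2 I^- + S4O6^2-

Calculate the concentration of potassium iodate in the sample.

n(S2O3^2-) = 0.0394 × 0.0670 = 2.64 × 10^-3 mol
n(I2) = n(S2O3^2-)/2 = 1.32 × 10^-3 mol
From the 1:3 ratio, n(IO3^-) in the aliquot = 1/3 × 1.32 × 10^-3 = 4.40 × 10^-4 mol
[IO3^-] = 4.40 × 10^-4 / 0.0253 = 0.0174 mol/L

0.0174 M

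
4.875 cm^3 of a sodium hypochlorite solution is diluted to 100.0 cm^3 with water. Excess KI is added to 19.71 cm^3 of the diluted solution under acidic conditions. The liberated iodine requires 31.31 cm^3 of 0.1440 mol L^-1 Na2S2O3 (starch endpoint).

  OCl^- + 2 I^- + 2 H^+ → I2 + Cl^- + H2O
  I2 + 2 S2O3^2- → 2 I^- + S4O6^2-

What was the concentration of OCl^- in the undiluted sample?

n(S2O3^2-) = 0.03131 × 0.1440 = 4.509 × 10^-3 mol
n(I2) = n(S2O3^2-)/2 = 2.254 × 10^-3 mol
n(OCl^-) in the aliquot = 2.254 × 10^-3 mol (1:1 ratio)
[OCl^-]_dilute = 2.254 × 10^-3 / 0.01971 = 0.1144 mol/L
[OCl^-]_original = 0.1144 × 100.0/4.875 = 2.346 mol/L

2.346 mol/L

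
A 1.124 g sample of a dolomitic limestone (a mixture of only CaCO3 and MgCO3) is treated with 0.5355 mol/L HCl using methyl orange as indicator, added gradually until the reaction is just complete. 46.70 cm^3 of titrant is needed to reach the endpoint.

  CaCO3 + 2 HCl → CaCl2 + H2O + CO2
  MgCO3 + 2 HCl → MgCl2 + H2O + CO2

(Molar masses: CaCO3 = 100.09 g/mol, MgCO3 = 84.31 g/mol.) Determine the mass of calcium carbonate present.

n(HCl) = 0.04670 × 0.5355 = 0.02501 mol
Let x = n(CaCO3), y = n(MgCO3).
Titrant: 2x + 2y = 0.02501;  mass: 100.09x + 84.31y = 1.124
Solving, x = 4.423 × 10^-3 mol, y = 8.081 × 10^-3 mol
mass of CaCO3 = 4.423 × 10^-3 × 100.09 = 0.4427 g

0.4427 g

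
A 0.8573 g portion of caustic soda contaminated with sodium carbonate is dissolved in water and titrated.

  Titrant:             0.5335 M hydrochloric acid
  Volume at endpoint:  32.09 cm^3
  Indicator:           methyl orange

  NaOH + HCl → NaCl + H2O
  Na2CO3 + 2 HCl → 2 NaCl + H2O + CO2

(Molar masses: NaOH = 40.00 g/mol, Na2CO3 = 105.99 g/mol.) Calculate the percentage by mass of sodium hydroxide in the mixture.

n(HCl) = 0.03209 × 0.5335 = 0.01712 mol
Let x = n(NaOH), y = n(Na2CO3).
Titrant: 1x + 2y = 0.01712;  mass: 40.00x + 105.99y = 0.8573
Solving, x = 3.846 × 10^-3 mol, y = 6.637 × 10^-3 mol
mass of NaOH = 3.846 × 10^-3 × 40.00 = 0.1538 g
% NaOH = 0.1538 / 0.8573 × 100 = 17.94 %

17.94 %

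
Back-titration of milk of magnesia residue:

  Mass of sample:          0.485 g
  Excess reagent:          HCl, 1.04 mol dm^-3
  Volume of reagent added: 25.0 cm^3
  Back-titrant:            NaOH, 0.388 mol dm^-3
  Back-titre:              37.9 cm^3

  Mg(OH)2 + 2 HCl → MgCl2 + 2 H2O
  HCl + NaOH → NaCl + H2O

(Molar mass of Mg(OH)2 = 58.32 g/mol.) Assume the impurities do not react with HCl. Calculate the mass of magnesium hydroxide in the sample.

n(HCl) added = 0.0250 × 1.04 = 0.0260 mol
n(NaOH) used in back-titration = 0.0379 × 0.388 = 0.0147 mol
n(HCl) left over = 0.0147 mol (1:1 ratio)
n(HCl) consumed by analyte = 0.0260 − 0.0147 = 0.0113 mol
From the 1:2 ratio, n(Mg(OH)2) = 1/2 × 0.0113 = 5.65 × 10^-3 mol
mass of Mg(OH)2 = 5.65 × 10^-3 × 58.32 = 0.329 g

0.329 g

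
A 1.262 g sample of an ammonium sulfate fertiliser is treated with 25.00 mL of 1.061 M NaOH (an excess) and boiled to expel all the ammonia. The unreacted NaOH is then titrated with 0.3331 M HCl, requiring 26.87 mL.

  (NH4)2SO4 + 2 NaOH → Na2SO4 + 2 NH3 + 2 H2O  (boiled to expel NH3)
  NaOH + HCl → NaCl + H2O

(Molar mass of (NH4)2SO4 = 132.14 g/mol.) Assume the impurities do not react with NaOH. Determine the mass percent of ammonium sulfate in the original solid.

92.01 %

n(NaOH) added = 0.02500 × 1.061 = 0.02652 mol
n(HCl) used in back-titration = 0.02687 × 0.3331 = 8.950 × 10^-3 mol
n(NaOH) left over = 8.950 × 10^-3 mol (1:1 ratio)
n(NaOH) consumed by analyte = 0.02652 − 8.950 × 10^-3 = 0.01757 mol
From the 1:2 ratio, n((NH4)2SO4) = 1/2 × 0.01757 = 8.787 × 10^-3 mol
mass of (NH4)2SO4 = 8.787 × 10^-3 × 132.14 = 1.161 g
% (NH4)2SO4 = 1.161 / 1.262 × 100 = 92.01 %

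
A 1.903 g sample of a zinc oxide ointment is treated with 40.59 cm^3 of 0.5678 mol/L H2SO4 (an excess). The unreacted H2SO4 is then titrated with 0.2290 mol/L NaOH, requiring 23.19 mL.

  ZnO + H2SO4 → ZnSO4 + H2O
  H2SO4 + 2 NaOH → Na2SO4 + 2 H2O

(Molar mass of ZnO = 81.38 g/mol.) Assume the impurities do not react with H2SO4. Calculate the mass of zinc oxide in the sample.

n(H2SO4) added = 0.04059 × 0.5678 = 0.02305 mol
n(NaOH) used in back-titration = 0.02319 × 0.2290 = 5.311 × 10^-3 mol
From the 1:2 ratio, n(H2SO4) left over = 1/2 × 5.311 × 10^-3 = 2.655 × 10^-3 mol
n(H2SO4) consumed by analyte = 0.02305 − 2.655 × 10^-3 = 0.02039 mol
n(ZnO) = 0.02039 mol (1:1 ratio)
mass of ZnO = 0.02039 × 81.38 = 1.659 g

1.659 g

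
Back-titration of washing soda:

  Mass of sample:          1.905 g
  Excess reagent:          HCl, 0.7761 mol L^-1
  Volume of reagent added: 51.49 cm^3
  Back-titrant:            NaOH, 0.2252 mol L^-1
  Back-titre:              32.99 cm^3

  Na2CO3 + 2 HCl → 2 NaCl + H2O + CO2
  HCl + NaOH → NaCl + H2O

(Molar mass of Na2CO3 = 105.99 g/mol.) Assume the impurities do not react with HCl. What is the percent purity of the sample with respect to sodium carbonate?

n(HCl) added = 0.05149 × 0.7761 = 0.03996 mol
n(NaOH) used in back-titration = 0.03299 × 0.2252 = 7.429 × 10^-3 mol
n(HCl) left over = 7.429 × 10^-3 mol (1:1 ratio)
n(HCl) consumed by analyte = 0.03996 − 7.429 × 10^-3 = 0.03253 mol
From the 1:2 ratio, n(Na2CO3) = 1/2 × 0.03253 = 0.01627 mol
mass of Na2CO3 = 0.01627 × 105.99 = 1.724 g
% Na2CO3 = 1.724 / 1.905 × 100 = 90.50 %

90.50 %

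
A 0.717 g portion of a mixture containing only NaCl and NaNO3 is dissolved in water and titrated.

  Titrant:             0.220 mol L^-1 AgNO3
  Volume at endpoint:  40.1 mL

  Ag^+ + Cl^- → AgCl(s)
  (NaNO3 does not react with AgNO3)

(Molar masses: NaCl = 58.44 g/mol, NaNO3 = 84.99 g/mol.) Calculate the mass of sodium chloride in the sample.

n(AgNO3) = 0.0401 × 0.220 = 8.82 × 10^-3 mol
Let x = n(NaCl), y = n(NaNO3).
Titrant: 1x = 8.82 × 10^-3;  mass: 58.44x + 84.99y = 0.717
Solving, x = 8.82 × 10^-3 mol, y = 2.37 × 10^-3 mol
mass of NaCl = 8.82 × 10^-3 × 58.44 = 0.516 g

0.516 g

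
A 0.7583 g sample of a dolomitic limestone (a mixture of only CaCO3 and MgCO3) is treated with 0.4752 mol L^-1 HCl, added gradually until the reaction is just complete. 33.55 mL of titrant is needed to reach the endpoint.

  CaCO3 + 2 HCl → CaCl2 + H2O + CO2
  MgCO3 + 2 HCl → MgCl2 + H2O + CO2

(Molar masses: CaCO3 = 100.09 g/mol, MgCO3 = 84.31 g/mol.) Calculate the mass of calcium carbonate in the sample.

n(HCl) = 0.03355 × 0.4752 = 0.01594 mol
Let x = n(CaCO3), y = n(MgCO3).
Titrant: 2x + 2y = 0.01594;  mass: 100.09x + 84.31y = 0.7583
Solving, x = 5.464 × 10^-3 mol, y = 2.507 × 10^-3 mol
mass of CaCO3 = 5.464 × 10^-3 × 100.09 = 0.5469 g

0.5469 g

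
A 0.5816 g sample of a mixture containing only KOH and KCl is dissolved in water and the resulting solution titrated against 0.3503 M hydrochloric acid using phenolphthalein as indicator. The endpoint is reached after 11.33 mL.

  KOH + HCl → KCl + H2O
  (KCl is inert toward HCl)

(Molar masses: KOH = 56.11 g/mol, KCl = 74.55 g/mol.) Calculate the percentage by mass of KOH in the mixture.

38.29 %

n(HCl) = 0.01133 × 0.3503 = 3.969 × 10^-3 mol
Let x = n(KOH), y = n(KCl).
Titrant: 1x = 3.969 × 10^-3;  mass: 56.11x + 74.55y = 0.5816
Solving, x = 3.969 × 10^-3 mol, y = 4.814 × 10^-3 mol
mass of KOH = 3.969 × 10^-3 × 56.11 = 0.2227 g
% KOH = 0.2227 / 0.5816 × 100 = 38.29 %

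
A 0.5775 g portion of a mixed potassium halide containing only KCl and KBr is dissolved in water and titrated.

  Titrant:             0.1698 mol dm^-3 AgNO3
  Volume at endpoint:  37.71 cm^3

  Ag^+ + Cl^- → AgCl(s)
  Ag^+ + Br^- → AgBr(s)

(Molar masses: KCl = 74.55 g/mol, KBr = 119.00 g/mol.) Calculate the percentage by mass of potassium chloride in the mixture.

53.58 %

n(AgNO3) = 0.03771 × 0.1698 = 6.403 × 10^-3 mol
Let x = n(KCl), y = n(KBr).
Titrant: 1x + 1y = 6.403 × 10^-3;  mass: 74.55x + 119.00y = 0.5775
Solving, x = 4.150 × 10^-3 mol, y = 2.253 × 10^-3 mol
mass of KCl = 4.150 × 10^-3 × 74.55 = 0.3094 g
% KCl = 0.3094 / 0.5775 × 100 = 53.58 %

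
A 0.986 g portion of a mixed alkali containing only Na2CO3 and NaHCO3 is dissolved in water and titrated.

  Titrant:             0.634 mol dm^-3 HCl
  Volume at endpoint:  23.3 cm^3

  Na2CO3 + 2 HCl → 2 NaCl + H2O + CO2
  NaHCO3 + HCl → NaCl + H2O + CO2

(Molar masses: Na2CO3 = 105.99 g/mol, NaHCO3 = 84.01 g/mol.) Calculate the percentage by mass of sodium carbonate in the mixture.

n(HCl) = 0.0233 × 0.634 = 0.0148 mol
Let x = n(Na2CO3), y = n(NaHCO3).
Titrant: 2x + 1y = 0.0148;  mass: 105.99x + 84.01y = 0.986
Solving, x = 4.11 × 10^-3 mol, y = 6.55 × 10^-3 mol
mass of Na2CO3 = 4.11 × 10^-3 × 105.99 = 0.436 g
% Na2CO3 = 0.436 / 0.986 × 100 = 44.2 %

44.2 %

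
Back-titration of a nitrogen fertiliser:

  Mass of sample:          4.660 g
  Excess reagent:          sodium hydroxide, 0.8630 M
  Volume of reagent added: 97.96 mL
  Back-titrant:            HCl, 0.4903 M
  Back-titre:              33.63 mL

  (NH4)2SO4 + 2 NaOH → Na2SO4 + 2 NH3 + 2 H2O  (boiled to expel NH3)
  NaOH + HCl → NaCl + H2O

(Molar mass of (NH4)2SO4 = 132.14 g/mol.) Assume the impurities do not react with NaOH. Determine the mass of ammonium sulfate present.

4.496 g

n(NaOH) added = 0.09796 × 0.8630 = 0.08454 mol
n(HCl) used in back-titration = 0.03363 × 0.4903 = 0.01649 mol
n(NaOH) left over = 0.01649 mol (1:1 ratio)
n(NaOH) consumed by analyte = 0.08454 − 0.01649 = 0.06805 mol
From the 1:2 ratio, n((NH4)2SO4) = 1/2 × 0.06805 = 0.03403 mol
mass of (NH4)2SO4 = 0.03403 × 132.14 = 4.496 g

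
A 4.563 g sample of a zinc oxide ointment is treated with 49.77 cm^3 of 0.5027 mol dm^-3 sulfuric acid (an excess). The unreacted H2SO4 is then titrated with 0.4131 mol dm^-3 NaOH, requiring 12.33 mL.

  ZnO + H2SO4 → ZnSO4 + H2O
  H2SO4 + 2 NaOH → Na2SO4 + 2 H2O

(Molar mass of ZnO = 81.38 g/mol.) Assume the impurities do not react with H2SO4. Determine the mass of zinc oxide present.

n(H2SO4) added = 0.04977 × 0.5027 = 0.02502 mol
n(NaOH) used in back-titration = 0.01233 × 0.4131 = 5.094 × 10^-3 mol
From the 1:2 ratio, n(H2SO4) left over = 1/2 × 5.094 × 10^-3 = 2.547 × 10^-3 mol
n(H2SO4) consumed by analyte = 0.02502 − 2.547 × 10^-3 = 0.02247 mol
n(ZnO) = 0.02247 mol (1:1 ratio)
mass of ZnO = 0.02247 × 81.38 = 1.829 g

1.829 g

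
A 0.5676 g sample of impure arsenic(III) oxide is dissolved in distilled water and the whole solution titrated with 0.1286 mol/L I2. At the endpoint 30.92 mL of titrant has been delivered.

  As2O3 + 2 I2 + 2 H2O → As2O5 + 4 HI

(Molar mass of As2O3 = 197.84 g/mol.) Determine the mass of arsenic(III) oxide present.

n(I2) = 0.03092 L × 0.1286 mol/L = 3.976 × 10^-3 mol
From the 1:2 ratio, n(As2O3) = 1/2 × 3.976 × 10^-3 = 1.988 × 10^-3 mol
mass of As2O3 = 1.988 × 10^-3 × 197.84 g/mol = 0.3933 g

0.3933 g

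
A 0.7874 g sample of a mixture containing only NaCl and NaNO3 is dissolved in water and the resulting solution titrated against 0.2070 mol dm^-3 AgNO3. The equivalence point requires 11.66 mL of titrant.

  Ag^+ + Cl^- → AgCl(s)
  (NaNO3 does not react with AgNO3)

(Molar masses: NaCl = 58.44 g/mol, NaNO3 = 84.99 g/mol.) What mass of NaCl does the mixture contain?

0.1411 g

n(AgNO3) = 0.01166 × 0.2070 = 2.414 × 10^-3 mol
Let x = n(NaCl), y = n(NaNO3).
Titrant: 1x = 2.414 × 10^-3;  mass: 58.44x + 84.99y = 0.7874
Solving, x = 2.414 × 10^-3 mol, y = 7.605 × 10^-3 mol
mass of NaCl = 2.414 × 10^-3 × 58.44 = 0.1411 g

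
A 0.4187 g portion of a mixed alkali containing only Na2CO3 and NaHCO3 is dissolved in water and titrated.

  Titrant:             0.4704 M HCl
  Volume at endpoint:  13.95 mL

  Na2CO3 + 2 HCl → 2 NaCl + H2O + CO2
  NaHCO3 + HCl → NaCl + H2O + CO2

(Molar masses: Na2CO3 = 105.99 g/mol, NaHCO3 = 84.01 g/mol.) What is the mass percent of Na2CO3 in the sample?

n(HCl) = 0.01395 × 0.4704 = 6.562 × 10^-3 mol
Let x = n(Na2CO3), y = n(NaHCO3).
Titrant: 2x + 1y = 6.562 × 10^-3;  mass: 105.99x + 84.01y = 0.4187
Solving, x = 2.137 × 10^-3 mol, y = 2.287 × 10^-3 mol
mass of Na2CO3 = 2.137 × 10^-3 × 105.99 = 0.2265 g
% Na2CO3 = 0.2265 / 0.4187 × 100 = 54.11 %

54.11 %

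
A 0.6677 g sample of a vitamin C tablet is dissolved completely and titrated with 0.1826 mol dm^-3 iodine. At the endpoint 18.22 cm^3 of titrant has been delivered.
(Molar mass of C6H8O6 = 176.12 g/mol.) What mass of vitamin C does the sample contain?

0.5859 g

C6H8O6 + I2 → C6H6O6 + 2 HI
n(I2) = 0.01822 L × 0.1826 mol/L = 3.327 × 10^-3 mol
n(C6H8O6) = 3.327 × 10^-3 mol (1:1 ratio)
mass of C6H8O6 = 3.327 × 10^-3 × 176.12 g/mol = 0.5859 g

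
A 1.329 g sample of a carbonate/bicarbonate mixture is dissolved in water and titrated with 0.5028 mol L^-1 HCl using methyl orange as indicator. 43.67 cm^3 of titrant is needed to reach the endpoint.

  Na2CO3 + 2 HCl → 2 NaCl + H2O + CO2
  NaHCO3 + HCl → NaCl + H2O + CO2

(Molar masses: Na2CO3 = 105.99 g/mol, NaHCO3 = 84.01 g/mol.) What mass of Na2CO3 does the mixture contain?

0.8811 g

n(HCl) = 0.04367 × 0.5028 = 0.02196 mol
Let x = n(Na2CO3), y = n(NaHCO3).
Titrant: 2x + 1y = 0.02196;  mass: 105.99x + 84.01y = 1.329
Solving, x = 8.313 × 10^-3 mol, y = 5.332 × 10^-3 mol
mass of Na2CO3 = 8.313 × 10^-3 × 105.99 = 0.8811 g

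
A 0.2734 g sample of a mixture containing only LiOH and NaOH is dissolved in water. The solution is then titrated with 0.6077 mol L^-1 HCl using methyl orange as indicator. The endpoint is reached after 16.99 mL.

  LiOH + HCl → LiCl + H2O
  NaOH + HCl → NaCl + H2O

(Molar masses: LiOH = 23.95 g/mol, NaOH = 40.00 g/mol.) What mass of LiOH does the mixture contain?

0.2083 g

n(HCl) = 0.01699 × 0.6077 = 0.01032 mol
Let x = n(LiOH), y = n(NaOH).
Titrant: 1x + 1y = 0.01032;  mass: 23.95x + 40.00y = 0.2734
Solving, x = 8.697 × 10^-3 mol, y = 1.627 × 10^-3 mol
mass of LiOH = 8.697 × 10^-3 × 23.95 = 0.2083 g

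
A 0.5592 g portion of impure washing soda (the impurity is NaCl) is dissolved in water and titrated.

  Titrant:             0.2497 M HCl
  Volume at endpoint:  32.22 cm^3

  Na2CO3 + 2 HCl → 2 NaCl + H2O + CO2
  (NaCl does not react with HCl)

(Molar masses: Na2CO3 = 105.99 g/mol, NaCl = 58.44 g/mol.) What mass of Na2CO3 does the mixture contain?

n(HCl) = 0.03222 × 0.2497 = 8.045 × 10^-3 mol
Let x = n(Na2CO3), y = n(NaCl).
Titrant: 2x = 8.045 × 10^-3;  mass: 105.99x + 58.44y = 0.5592
Solving, x = 4.023 × 10^-3 mol, y = 2.273 × 10^-3 mol
mass of Na2CO3 = 4.023 × 10^-3 × 105.99 = 0.4264 g

0.4264 g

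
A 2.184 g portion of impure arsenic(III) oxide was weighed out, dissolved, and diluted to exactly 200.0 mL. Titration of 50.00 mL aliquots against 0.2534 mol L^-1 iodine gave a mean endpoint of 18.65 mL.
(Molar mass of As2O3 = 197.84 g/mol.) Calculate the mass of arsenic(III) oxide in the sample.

As2O3 + 2 I2 + 2 H2O → As2O5 + 4 HI
n(I2) per titration = 0.01865 × 0.2534 = 4.726 × 10^-3 mol
From the 1:2 ratio, n(As2O3) in each aliquot = 1/2 × 4.726 × 10^-3 = 2.363 × 10^-3 mol
n(As2O3) in the whole flask = 2.363 × 10^-3 × 200.0/50.00 = 9.452 × 10^-3 mol
mass of As2O3 = 9.452 × 10^-3 × 197.84 = 1.870 g

1.870 g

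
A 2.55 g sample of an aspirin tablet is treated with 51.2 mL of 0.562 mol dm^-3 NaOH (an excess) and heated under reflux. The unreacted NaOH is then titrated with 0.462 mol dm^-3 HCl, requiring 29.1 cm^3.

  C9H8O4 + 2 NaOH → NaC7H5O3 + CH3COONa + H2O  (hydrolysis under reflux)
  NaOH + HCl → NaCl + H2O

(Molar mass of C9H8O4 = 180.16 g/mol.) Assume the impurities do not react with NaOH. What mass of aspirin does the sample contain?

n(NaOH) added = 0.0512 × 0.562 = 0.0288 mol
n(HCl) used in back-titration = 0.0291 × 0.462 = 0.0134 mol
n(NaOH) left over = 0.0134 mol (1:1 ratio)
n(NaOH) consumed by analyte = 0.0288 − 0.0134 = 0.0153 mol
From the 1:2 ratio, n(C9H8O4) = 1/2 × 0.0153 = 7.67 × 10^-3 mol
mass of C9H8O4 = 7.67 × 10^-3 × 180.16 = 1.38 g

1.38 g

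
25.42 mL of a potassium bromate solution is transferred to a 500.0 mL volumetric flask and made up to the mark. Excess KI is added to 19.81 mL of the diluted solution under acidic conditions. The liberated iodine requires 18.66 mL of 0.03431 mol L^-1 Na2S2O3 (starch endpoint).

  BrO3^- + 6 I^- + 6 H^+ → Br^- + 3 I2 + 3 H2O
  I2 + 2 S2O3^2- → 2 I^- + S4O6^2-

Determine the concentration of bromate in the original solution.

n(S2O3^2-) = 0.01866 × 0.03431 = 6.402 × 10^-4 mol
n(I2) = n(S2O3^2-)/2 = 3.201 × 10^-4 mol
From the 1:3 ratio, n(BrO3^-) in the aliquot = 1/3 × 3.201 × 10^-4 = 1.067 × 10^-4 mol
[BrO3^-]_dilute = 1.067 × 10^-4 / 0.01981 = 0.005386 mol/L
[BrO3^-]_original = 0.005386 × 500.0/25.42 = 0.1059 mol/L

0.1059 mol/L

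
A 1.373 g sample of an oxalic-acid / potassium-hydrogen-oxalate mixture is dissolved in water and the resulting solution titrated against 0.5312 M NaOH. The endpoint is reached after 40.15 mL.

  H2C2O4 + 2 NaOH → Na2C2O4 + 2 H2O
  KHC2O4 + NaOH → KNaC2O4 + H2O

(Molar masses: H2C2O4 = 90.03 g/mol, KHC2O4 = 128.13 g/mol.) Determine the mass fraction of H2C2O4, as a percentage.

53.64 %

n(NaOH) = 0.04015 × 0.5312 = 0.02133 mol
Let x = n(H2C2O4), y = n(KHC2O4).
Titrant: 2x + 1y = 0.02133;  mass: 90.03x + 128.13y = 1.373
Solving, x = 8.180 × 10^-3 mol, y = 4.968 × 10^-3 mol
mass of H2C2O4 = 8.180 × 10^-3 × 90.03 = 0.7364 g
% H2C2O4 = 0.7364 / 1.373 × 100 = 53.64 %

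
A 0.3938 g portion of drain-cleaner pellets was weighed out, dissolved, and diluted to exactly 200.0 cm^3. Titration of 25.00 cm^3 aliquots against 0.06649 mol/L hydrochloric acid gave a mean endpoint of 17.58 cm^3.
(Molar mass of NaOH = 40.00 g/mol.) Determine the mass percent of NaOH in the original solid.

NaOH + HCl → NaCl + H2O
n(HCl) per titration = 0.01758 × 0.06649 = 1.169 × 10^-3 mol
n(NaOH) in each aliquot = 1.169 × 10^-3 mol (1:1 ratio)
n(NaOH) in the whole flask = 1.169 × 10^-3 × 200.0/25.00 = 9.351 × 10^-3 mol
mass of NaOH = 9.351 × 10^-3 × 40.00 = 0.3740 g
% NaOH = 0.3740 / 0.3938 × 100 = 94.98 %

94.98 %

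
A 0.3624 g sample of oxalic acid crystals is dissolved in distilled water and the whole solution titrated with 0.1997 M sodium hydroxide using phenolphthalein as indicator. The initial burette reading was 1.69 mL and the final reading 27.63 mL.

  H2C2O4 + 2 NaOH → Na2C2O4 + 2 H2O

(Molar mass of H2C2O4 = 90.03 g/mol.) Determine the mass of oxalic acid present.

n(NaOH) = 0.02594 L × 0.1997 mol/L = 5.180 × 10^-3 mol
From the 1:2 ratio, n(H2C2O4) = 1/2 × 5.180 × 10^-3 = 2.590 × 10^-3 mol
mass of H2C2O4 = 2.590 × 10^-3 × 90.03 g/mol = 0.2332 g

0.2332 g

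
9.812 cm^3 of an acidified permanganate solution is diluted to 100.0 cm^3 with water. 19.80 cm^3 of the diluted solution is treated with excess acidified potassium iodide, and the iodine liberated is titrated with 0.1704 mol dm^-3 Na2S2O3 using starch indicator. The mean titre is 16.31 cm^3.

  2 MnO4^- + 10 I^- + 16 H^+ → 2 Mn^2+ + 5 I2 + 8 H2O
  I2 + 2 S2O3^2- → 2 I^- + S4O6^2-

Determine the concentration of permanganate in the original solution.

0.2861 mol/L

n(S2O3^2-) = 0.01631 × 0.1704 = 2.779 × 10^-3 mol
n(I2) = n(S2O3^2-)/2 = 1.390 × 10^-3 mol
From the 2:5 ratio, n(MnO4^-) in the aliquot = 2/5 × 1.390 × 10^-3 = 5.558 × 10^-4 mol
[MnO4^-]_dilute = 5.558 × 10^-4 / 0.01980 = 0.02807 mol/L
[MnO4^-]_original = 0.02807 × 100.0/9.812 = 0.2861 mol/L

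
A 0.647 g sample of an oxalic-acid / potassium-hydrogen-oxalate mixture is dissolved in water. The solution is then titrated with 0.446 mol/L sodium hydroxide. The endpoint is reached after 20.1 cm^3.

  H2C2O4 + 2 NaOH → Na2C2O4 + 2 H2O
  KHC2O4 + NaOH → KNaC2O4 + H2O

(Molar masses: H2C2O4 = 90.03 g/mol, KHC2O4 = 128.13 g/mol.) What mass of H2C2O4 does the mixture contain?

0.272 g

n(NaOH) = 0.0201 × 0.446 = 8.96 × 10^-3 mol
Let x = n(H2C2O4), y = n(KHC2O4).
Titrant: 2x + 1y = 8.96 × 10^-3;  mass: 90.03x + 128.13y = 0.647
Solving, x = 3.02 × 10^-3 mol, y = 2.93 × 10^-3 mol
mass of H2C2O4 = 3.02 × 10^-3 × 90.03 = 0.272 g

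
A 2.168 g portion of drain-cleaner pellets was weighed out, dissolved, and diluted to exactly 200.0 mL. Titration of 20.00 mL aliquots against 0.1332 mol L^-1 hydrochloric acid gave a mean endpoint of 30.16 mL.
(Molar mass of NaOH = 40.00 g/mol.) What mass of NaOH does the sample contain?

1.607 g

NaOH + HCl → NaCl + H2O
n(HCl) per titration = 0.03016 × 0.1332 = 4.017 × 10^-3 mol
n(NaOH) in each aliquot = 4.017 × 10^-3 mol (1:1 ratio)
n(NaOH) in the whole flask = 4.017 × 10^-3 × 200.0/20.00 = 0.04017 mol
mass of NaOH = 0.04017 × 40.00 = 1.607 g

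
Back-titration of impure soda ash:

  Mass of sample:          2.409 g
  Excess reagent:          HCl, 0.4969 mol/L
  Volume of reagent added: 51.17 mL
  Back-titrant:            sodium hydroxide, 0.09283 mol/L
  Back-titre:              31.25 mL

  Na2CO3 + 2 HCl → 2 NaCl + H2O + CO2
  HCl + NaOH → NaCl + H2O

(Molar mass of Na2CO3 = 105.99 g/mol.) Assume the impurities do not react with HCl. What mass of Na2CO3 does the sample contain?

1.194 g

n(HCl) added = 0.05117 × 0.4969 = 0.02543 mol
n(NaOH) used in back-titration = 0.03125 × 0.09283 = 2.901 × 10^-3 mol
n(HCl) left over = 2.901 × 10^-3 mol (1:1 ratio)
n(HCl) consumed by analyte = 0.02543 − 2.901 × 10^-3 = 0.02253 mol
From the 1:2 ratio, n(Na2CO3) = 1/2 × 0.02253 = 0.01126 mol
mass of Na2CO3 = 0.01126 × 105.99 = 1.194 g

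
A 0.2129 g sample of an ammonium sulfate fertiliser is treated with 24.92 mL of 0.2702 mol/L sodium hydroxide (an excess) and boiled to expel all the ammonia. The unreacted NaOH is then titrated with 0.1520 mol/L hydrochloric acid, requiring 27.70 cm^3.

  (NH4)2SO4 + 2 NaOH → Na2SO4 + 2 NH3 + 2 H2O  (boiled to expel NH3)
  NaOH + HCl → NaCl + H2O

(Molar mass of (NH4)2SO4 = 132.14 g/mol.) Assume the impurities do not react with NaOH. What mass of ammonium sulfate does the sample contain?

0.1667 g

n(NaOH) added = 0.02492 × 0.2702 = 6.733 × 10^-3 mol
n(HCl) used in back-titration = 0.02770 × 0.1520 = 4.210 × 10^-3 mol
n(NaOH) left over = 4.210 × 10^-3 mol (1:1 ratio)
n(NaOH) consumed by analyte = 6.733 × 10^-3 − 4.210 × 10^-3 = 2.523 × 10^-3 mol
From the 1:2 ratio, n((NH4)2SO4) = 1/2 × 2.523 × 10^-3 = 1.261 × 10^-3 mol
mass of (NH4)2SO4 = 1.261 × 10^-3 × 132.14 = 0.1667 g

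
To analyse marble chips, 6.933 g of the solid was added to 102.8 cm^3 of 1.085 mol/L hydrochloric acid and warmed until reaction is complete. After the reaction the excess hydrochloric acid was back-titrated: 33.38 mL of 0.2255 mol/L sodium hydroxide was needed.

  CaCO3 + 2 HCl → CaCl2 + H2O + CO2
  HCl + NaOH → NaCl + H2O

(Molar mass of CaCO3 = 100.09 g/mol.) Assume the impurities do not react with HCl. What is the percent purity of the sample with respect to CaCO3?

75.08 %

n(HCl) added = 0.1028 × 1.085 = 0.1115 mol
n(NaOH) used in back-titration = 0.03338 × 0.2255 = 7.527 × 10^-3 mol
n(HCl) left over = 7.527 × 10^-3 mol (1:1 ratio)
n(HCl) consumed by analyte = 0.1115 − 7.527 × 10^-3 = 0.1040 mol
From the 1:2 ratio, n(CaCO3) = 1/2 × 0.1040 = 0.05201 mol
mass of CaCO3 = 0.05201 × 100.09 = 5.205 g
% CaCO3 = 5.205 / 6.933 × 100 = 75.08 %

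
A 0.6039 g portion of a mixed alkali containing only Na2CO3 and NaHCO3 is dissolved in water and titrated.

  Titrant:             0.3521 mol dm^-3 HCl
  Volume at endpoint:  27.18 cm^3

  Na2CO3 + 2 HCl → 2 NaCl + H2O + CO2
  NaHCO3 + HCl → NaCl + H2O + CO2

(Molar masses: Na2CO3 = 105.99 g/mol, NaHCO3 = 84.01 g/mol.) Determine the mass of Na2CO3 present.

0.3419 g

n(HCl) = 0.02718 × 0.3521 = 9.570 × 10^-3 mol
Let x = n(Na2CO3), y = n(NaHCO3).
Titrant: 2x + 1y = 9.570 × 10^-3;  mass: 105.99x + 84.01y = 0.6039
Solving, x = 3.226 × 10^-3 mol, y = 3.119 × 10^-3 mol
mass of Na2CO3 = 3.226 × 10^-3 × 105.99 = 0.3419 g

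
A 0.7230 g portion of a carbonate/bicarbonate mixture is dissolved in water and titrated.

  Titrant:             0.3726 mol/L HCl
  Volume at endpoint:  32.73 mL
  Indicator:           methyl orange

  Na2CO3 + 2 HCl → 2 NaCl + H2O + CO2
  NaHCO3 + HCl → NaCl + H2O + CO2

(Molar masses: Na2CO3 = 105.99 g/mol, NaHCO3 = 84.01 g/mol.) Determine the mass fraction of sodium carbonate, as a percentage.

n(HCl) = 0.03273 × 0.3726 = 0.01220 mol
Let x = n(Na2CO3), y = n(NaHCO3).
Titrant: 2x + 1y = 0.01220;  mass: 105.99x + 84.01y = 0.7230
Solving, x = 4.861 × 10^-3 mol, y = 2.473 × 10^-3 mol
mass of Na2CO3 = 4.861 × 10^-3 × 105.99 = 0.5152 g
% Na2CO3 = 0.5152 / 0.7230 × 100 = 71.26 %

71.26 %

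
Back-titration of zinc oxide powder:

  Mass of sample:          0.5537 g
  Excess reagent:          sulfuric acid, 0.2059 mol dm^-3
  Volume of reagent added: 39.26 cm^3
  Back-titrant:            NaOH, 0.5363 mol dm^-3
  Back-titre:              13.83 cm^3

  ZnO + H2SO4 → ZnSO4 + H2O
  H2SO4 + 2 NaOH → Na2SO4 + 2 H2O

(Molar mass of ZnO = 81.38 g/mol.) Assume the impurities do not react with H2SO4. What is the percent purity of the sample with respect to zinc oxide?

64.30 %

n(H2SO4) added = 0.03926 × 0.2059 = 8.084 × 10^-3 mol
n(NaOH) used in back-titration = 0.01383 × 0.5363 = 7.417 × 10^-3 mol
From the 1:2 ratio, n(H2SO4) left over = 1/2 × 7.417 × 10^-3 = 3.709 × 10^-3 mol
n(H2SO4) consumed by analyte = 8.084 × 10^-3 − 3.709 × 10^-3 = 4.375 × 10^-3 mol
n(ZnO) = 4.375 × 10^-3 mol (1:1 ratio)
mass of ZnO = 4.375 × 10^-3 × 81.38 = 0.3560 g
% ZnO = 0.3560 / 0.5537 × 100 = 64.30 %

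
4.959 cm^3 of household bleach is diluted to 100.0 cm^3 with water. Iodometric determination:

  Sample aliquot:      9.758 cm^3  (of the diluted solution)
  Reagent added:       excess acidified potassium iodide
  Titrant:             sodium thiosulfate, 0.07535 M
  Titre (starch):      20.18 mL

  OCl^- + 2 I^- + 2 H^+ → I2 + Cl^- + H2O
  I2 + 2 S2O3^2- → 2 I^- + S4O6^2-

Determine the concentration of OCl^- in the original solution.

1.571 M

n(S2O3^2-) = 0.02018 × 0.07535 = 1.521 × 10^-3 mol
n(I2) = n(S2O3^2-)/2 = 7.603 × 10^-4 mol
n(OCl^-) in the aliquot = 7.603 × 10^-4 mol (1:1 ratio)
[OCl^-]_dilute = 7.603 × 10^-4 / 0.009758 = 0.07791 mol/L
[OCl^-]_original = 0.07791 × 100.0/4.959 = 1.571 mol/L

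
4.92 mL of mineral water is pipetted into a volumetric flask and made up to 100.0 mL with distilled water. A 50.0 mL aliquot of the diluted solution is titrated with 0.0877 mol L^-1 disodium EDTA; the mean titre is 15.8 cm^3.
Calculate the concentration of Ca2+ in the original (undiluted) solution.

Ca^2+ + EDTA^4- → [Ca(EDTA)]^2-
n(EDTA) = 0.0158 × 0.0877 = 1.39 × 10^-3 mol
n(Ca2+) in the aliquot = 1.39 × 10^-3 mol (1:1 ratio)
[Ca2+]_dilute = 1.39 × 10^-3 / 0.0500 = 0.0277 mol/L
Dilution factor = 100.0 / 4.92 = 20.33
[Ca2+]_stock = 0.0277 × 20.33 = 0.563 mol/L

0.563 mol/L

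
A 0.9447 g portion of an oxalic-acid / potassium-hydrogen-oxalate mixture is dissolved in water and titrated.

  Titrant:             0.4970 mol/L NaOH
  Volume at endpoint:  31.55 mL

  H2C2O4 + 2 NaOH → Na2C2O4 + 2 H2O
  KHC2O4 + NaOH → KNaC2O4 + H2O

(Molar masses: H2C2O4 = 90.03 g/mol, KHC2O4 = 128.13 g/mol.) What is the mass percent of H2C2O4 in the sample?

n(NaOH) = 0.03155 × 0.4970 = 0.01568 mol
Let x = n(H2C2O4), y = n(KHC2O4).
Titrant: 2x + 1y = 0.01568;  mass: 90.03x + 128.13y = 0.9447
Solving, x = 6.403 × 10^-3 mol, y = 2.874 × 10^-3 mol
mass of H2C2O4 = 6.403 × 10^-3 × 90.03 = 0.5765 g
% H2C2O4 = 0.5765 / 0.9447 × 100 = 61.02 %

61.02 %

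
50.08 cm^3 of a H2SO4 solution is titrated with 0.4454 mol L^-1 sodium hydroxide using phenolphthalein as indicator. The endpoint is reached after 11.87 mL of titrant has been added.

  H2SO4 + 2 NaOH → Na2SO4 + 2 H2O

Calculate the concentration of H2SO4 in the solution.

0.05278 mol/L

n(NaOH) = 0.01187 L × 0.4454 mol/L = 5.287 × 10^-3 mol
From the 1:2 mole ratio, n(H2SO4) = 1/2 × 5.287 × 10^-3 = 2.643 × 10^-3 mol
[H2SO4] = 2.643 × 10^-3 mol / 0.05008 L = 0.05278 mol/L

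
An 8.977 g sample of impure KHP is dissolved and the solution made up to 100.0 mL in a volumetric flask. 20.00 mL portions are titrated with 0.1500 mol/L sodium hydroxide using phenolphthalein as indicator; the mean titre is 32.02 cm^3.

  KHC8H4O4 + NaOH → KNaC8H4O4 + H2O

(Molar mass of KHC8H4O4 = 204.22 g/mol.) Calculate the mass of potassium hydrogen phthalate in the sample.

4.904 g

n(NaOH) per titration = 0.03202 × 0.1500 = 4.803 × 10^-3 mol
n(KHC8H4O4) in each aliquot = 4.803 × 10^-3 mol (1:1 ratio)
n(KHC8H4O4) in the whole flask = 4.803 × 10^-3 × 100.0/20.00 = 0.02402 mol
mass of KHC8H4O4 = 0.02402 × 204.22 = 4.904 g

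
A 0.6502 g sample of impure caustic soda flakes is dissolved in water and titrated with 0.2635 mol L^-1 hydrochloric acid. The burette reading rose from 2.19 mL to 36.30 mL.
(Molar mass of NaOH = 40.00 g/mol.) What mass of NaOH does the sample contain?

NaOH + HCl → NaCl + H2O
n(HCl) = 0.03411 L × 0.2635 mol/L = 8.988 × 10^-3 mol
n(NaOH) = 8.988 × 10^-3 mol (1:1 ratio)
mass of NaOH = 8.988 × 10^-3 × 40.00 g/mol = 0.3595 g

0.3595 g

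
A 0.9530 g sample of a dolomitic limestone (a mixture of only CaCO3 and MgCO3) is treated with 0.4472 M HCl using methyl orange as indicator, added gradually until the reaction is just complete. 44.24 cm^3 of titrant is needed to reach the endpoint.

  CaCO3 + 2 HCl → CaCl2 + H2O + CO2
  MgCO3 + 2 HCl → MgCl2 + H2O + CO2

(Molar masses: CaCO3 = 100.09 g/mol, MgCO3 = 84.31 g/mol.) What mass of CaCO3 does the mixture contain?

0.7548 g

n(HCl) = 0.04424 × 0.4472 = 0.01978 mol
Let x = n(CaCO3), y = n(MgCO3).
Titrant: 2x + 2y = 0.01978;  mass: 100.09x + 84.31y = 0.9530
Solving, x = 7.541 × 10^-3 mol, y = 2.351 × 10^-3 mol
mass of CaCO3 = 7.541 × 10^-3 × 100.09 = 0.7548 g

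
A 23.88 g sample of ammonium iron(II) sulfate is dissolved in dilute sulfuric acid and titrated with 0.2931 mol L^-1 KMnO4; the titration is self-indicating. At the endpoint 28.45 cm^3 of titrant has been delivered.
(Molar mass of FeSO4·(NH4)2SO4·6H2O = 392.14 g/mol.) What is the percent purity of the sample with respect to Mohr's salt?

68.47 %

MnO4^- + 5 Fe^2+ + 8 H^+ → Mn^2+ + 5 Fe^3+ + 4 H2O
n(KMnO4) = 0.02845 L × 0.2931 mol/L = 8.339 × 10^-3 mol
From the 5:1 ratio, n(FeSO4·(NH4)2SO4·6H2O) = 5/1 × 8.339 × 10^-3 = 0.04169 mol
mass of FeSO4·(NH4)2SO4·6H2O = 0.04169 × 392.14 g/mol = 16.35 g
% FeSO4·(NH4)2SO4·6H2O = 16.35 / 23.88 × 100 = 68.47 %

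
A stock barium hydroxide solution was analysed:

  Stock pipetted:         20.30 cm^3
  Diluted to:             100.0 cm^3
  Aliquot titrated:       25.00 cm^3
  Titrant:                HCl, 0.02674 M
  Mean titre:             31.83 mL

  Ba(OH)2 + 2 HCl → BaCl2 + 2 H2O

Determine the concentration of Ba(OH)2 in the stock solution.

n(HCl) = 0.03183 × 0.02674 = 8.511 × 10^-4 mol
From the 1:2 ratio, n(Ba(OH)2) in the aliquot = 1/2 × 8.511 × 10^-4 = 4.256 × 10^-4 mol
[Ba(OH)2]_dilute = 4.256 × 10^-4 / 0.02500 = 0.01702 mol/L
Dilution factor = 100.0 / 20.30 = 4.926
[Ba(OH)2]_stock = 0.01702 × 4.926 = 0.08386 mol/L

0.08386 M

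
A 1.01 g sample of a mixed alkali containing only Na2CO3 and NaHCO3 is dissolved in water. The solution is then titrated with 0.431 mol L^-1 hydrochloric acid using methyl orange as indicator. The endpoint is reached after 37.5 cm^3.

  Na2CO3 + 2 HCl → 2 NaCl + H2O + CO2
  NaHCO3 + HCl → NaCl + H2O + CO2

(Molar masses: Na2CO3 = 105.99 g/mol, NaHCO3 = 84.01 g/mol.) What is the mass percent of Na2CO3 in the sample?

58.8 %

n(HCl) = 0.0375 × 0.431 = 0.0162 mol
Let x = n(Na2CO3), y = n(NaHCO3).
Titrant: 2x + 1y = 0.0162;  mass: 105.99x + 84.01y = 1.01
Solving, x = 5.61 × 10^-3 mol, y = 4.95 × 10^-3 mol
mass of Na2CO3 = 5.61 × 10^-3 × 105.99 = 0.594 g
% Na2CO3 = 0.594 / 1.01 × 100 = 58.8 %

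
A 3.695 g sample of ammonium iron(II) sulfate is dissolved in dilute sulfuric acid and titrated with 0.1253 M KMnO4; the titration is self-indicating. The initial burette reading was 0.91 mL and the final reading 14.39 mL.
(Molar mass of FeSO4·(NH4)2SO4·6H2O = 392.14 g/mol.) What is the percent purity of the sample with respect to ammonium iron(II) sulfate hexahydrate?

MnO4^- + 5 Fe^2+ + 8 H^+ → Mn^2+ + 5 Fe^3+ + 4 H2O
n(KMnO4) = 0.01348 L × 0.1253 mol/L = 1.689 × 10^-3 mol
From the 5:1 ratio, n(FeSO4·(NH4)2SO4·6H2O) = 5/1 × 1.689 × 10^-3 = 8.445 × 10^-3 mol
mass of FeSO4·(NH4)2SO4·6H2O = 8.445 × 10^-3 × 392.14 g/mol = 3.312 g
% FeSO4·(NH4)2SO4·6H2O = 3.312 / 3.695 × 100 = 89.63 %

89.63 %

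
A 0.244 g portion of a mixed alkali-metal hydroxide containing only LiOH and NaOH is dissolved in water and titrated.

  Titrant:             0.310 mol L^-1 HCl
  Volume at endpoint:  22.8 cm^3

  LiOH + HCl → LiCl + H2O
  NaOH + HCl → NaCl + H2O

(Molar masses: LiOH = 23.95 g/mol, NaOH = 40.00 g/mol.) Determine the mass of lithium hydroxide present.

n(HCl) = 0.0228 × 0.310 = 7.07 × 10^-3 mol
Let x = n(LiOH), y = n(NaOH).
Titrant: 1x + 1y = 7.07 × 10^-3;  mass: 23.95x + 40.00y = 0.244
Solving, x = 2.41 × 10^-3 mol, y = 4.66 × 10^-3 mol
mass of LiOH = 2.41 × 10^-3 × 23.95 = 0.0578 g

0.0578 g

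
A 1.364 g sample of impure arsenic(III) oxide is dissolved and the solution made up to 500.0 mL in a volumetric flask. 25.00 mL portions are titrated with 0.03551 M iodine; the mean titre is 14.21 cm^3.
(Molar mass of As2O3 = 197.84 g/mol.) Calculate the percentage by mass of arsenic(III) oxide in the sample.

73.19 %

As2O3 + 2 I2 + 2 H2O → As2O5 + 4 HI
n(I2) per titration = 0.01421 × 0.03551 = 5.046 × 10^-4 mol
From the 1:2 ratio, n(As2O3) in each aliquot = 1/2 × 5.046 × 10^-4 = 2.523 × 10^-4 mol
n(As2O3) in the whole flask = 2.523 × 10^-4 × 500.0/25.00 = 5.046 × 10^-3 mol
mass of As2O3 = 5.046 × 10^-3 × 197.84 = 0.9983 g
% As2O3 = 0.9983 / 1.364 × 100 = 73.19 %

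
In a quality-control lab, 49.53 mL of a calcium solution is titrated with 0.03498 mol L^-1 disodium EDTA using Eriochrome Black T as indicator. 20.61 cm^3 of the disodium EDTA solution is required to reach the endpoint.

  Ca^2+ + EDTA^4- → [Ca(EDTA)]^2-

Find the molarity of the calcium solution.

0.01456 mol/L

n(EDTA) = 0.02061 L × 0.03498 mol/L = 7.209 × 10^-4 mol
n(Ca2+) = 7.209 × 10^-4 mol (1:1 mole ratio)
[Ca2+] = 7.209 × 10^-4 mol / 0.04953 L = 0.01456 mol/L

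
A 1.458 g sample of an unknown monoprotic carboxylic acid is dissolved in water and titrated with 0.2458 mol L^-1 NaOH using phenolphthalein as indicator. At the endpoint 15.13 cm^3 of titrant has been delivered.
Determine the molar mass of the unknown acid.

n(NaOH) = 0.01513 L × 0.2458 mol/L = 3.719 × 10^-3 mol
n(HA) = 3.719 × 10^-3 mol (1:1 ratio)
M = m / n = 1.458 g / 3.719 × 10^-3 mol = 392.0 g/mol

392.0 g/mol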